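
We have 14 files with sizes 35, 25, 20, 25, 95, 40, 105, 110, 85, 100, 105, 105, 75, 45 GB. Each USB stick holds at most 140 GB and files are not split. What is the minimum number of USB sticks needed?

8

Total = 110 + 105 + 105 + 105 + 100 + 95 + 85 + 75 + 45 + 40 + 35 + 25 + 25 + 20 = 970 GB.
Lower bound: ⌈970/140⌉ = 7 USB sticks.
Also, 8 files each exceed 70 GB, and no two of those can share a USB stick, so at least 8 USB sticks are needed.
A packing using 8 USB sticks:
  USB stick 1: 110 + 25 = 135
  USB stick 2: 105 + 35 = 140
  USB stick 3: 105 + 25 = 130
  USB stick 4: 105 + 20 = 125
  USB stick 5: 100 + 40 = 140
  USB stick 6: 95 + 45 = 140
  USB stick 7: 85 = 85
  USB stick 8: 75 = 75
This matches the lower bound, so 8 is optimal.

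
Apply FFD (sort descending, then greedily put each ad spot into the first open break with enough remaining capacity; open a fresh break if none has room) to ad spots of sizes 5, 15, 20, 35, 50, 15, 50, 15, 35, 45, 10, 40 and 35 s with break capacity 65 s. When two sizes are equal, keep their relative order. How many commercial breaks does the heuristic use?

Sorted descending: 50, 50, 45, 40, 35, 35, 35, 20, 15, 15, 15, 10, 5.
  50 → break 1 (new)  [load 50/65]
  50 → break 2 (new)  [load 50/65]
  45 → break 3 (new)  [load 45/65]
  40 → break 4 (new)  [load 40/65]
  35 → break 5 (new)  [load 35/65]
  35 → break 6 (new)  [load 35/65]
  35 → break 7 (new)  [load 35/65]
  20 → break 3  [load 65/65]
  15 → break 1  [load 65/65]
  15 → break 2  [load 65/65]
  15 → break 4  [load 55/65]
  10 → break 4  [load 65/65]
  5 → break 5  [load 40/65]
7 commercial breaks opened.

7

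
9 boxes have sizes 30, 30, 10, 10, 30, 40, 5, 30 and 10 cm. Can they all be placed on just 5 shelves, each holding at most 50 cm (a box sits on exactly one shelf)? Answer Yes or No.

Yes

A valid assignment using 5 shelves:
  shelf 1: 40 + 10 = 50
  shelf 2: 30 + 10 + 10 = 50
  shelf 3: 30 + 5 = 35
  shelf 4: 30 = 30
  shelf 5: 30 = 30
Every load is within 50 cm, so 5 shelves suffice.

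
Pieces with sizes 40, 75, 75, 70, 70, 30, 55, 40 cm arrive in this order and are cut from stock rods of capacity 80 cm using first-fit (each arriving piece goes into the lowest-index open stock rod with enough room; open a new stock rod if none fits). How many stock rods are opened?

  40 → stock rod 1 (new)  [load 40/80]
  75 → stock rod 2 (new)  [load 75/80]
  75 → stock rod 3 (new)  [load 75/80]
  70 → stock rod 4 (new)  [load 70/80]
  70 → stock rod 5 (new)  [load 70/80]
  30 → stock rod 1  [load 70/80]
  55 → stock rod 6 (new)  [load 55/80]
  40 → stock rod 7 (new)  [load 40/80]
7 stock rods opened.

7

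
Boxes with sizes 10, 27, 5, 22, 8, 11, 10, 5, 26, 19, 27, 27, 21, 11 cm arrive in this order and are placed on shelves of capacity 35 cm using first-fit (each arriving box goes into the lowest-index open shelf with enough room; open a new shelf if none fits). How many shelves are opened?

8

  10 → shelf 1 (new)  [load 10/35]
  27 → shelf 2 (new)  [load 27/35]
  5 → shelf 1  [load 15/35]
  22 → shelf 3 (new)  [load 22/35]
  8 → shelf 1  [load 23/35]
  11 → shelf 1  [load 34/35]
  10 → shelf 3  [load 32/35]
  5 → shelf 2  [load 32/35]
  26 → shelf 4 (new)  [load 26/35]
  19 → shelf 5 (new)  [load 19/35]
  27 → shelf 6 (new)  [load 27/35]
  27 → shelf 7 (new)  [load 27/35]
  21 → shelf 8 (new)  [load 21/35]
  11 → shelf 5  [load 30/35]
8 shelves opened.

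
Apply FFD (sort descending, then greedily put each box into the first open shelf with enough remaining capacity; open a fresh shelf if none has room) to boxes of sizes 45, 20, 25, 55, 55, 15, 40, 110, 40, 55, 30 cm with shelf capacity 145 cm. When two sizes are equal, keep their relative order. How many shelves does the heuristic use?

4

Sorted descending: 110, 55, 55, 55, 45, 40, 40, 30, 25, 20, 15.
  110 → shelf 1 (new)  [load 110/145]
  55 → shelf 2 (new)  [load 55/145]
  55 → shelf 2  [load 110/145]
  55 → shelf 3 (new)  [load 55/145]
  45 → shelf 3  [load 100/145]
  40 → shelf 3  [load 140/145]
  40 → shelf 4 (new)  [load 40/145]
  30 → shelf 1  [load 140/145]
  25 → shelf 2  [load 135/145]
  20 → shelf 4  [load 60/145]
  15 → shelf 4  [load 75/145]
4 shelves opened.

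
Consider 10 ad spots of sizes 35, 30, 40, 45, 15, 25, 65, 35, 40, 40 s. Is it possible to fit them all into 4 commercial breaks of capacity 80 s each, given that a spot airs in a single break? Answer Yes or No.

No

Total = 370 s; ⌈370/80⌉ = 5.
At least 5 commercial breaks are required, but only 4 are allowed.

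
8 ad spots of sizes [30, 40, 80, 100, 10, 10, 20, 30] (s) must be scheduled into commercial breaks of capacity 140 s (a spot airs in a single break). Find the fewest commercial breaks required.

3

Total = 100 + 80 + 40 + 30 + 30 + 20 + 10 + 10 = 320 s.
Lower bound: ⌈320/140⌉ = 3 commercial breaks.
A packing using 3 commercial breaks:
  break 1: 100 + 40 = 140
  break 2: 80 + 30 + 30 = 140
  break 3: 20 + 10 + 10 = 40
This matches the lower bound, so 3 is optimal.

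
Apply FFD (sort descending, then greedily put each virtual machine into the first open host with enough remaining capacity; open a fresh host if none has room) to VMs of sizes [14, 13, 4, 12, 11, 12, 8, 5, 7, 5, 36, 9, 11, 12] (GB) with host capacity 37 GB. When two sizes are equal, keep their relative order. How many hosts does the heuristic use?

Sorted descending: 36, 14, 13, 12, 12, 12, 11, 11, 9, 8, 7, 5, 5, 4.
  36 → host 1 (new)  [load 36/37]
  14 → host 2 (new)  [load 14/37]
  13 → host 2  [load 27/37]
  12 → host 3 (new)  [load 12/37]
  12 → host 3  [load 24/37]
  12 → host 3  [load 36/37]
  11 → host 4 (new)  [load 11/37]
  11 → host 4  [load 22/37]
  9 → host 2  [load 36/37]
  8 → host 4  [load 30/37]
  7 → host 4  [load 37/37]
  5 → host 5 (new)  [load 5/37]
  5 → host 5  [load 10/37]
  4 → host 5  [load 14/37]
5 hosts opened.

5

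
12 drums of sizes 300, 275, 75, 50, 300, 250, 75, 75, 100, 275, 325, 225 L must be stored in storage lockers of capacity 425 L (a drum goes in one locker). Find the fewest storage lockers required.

Total = 325 + 300 + 300 + 275 + 275 + 250 + 225 + 100 + 75 + 75 + 75 + 50 = 2325 L.
Lower bound: ⌈2325/425⌉ = 6 storage lockers.
Also, 7 drums each exceed 425/2 L, and no two of those can share a locker, so at least 7 storage lockers are needed.
A packing using 7 storage lockers:
  locker 1: 325 + 100 = 425
  locker 2: 300 + 75 + 50 = 425
  locker 3: 300 + 75 = 375
  locker 4: 275 + 75 = 350
  locker 5: 275 = 275
  locker 6: 250 = 250
  locker 7: 225 = 225
This matches the lower bound, so 7 is optimal.

7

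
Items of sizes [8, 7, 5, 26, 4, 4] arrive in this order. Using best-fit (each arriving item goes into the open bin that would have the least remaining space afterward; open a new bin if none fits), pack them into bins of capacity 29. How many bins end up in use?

  8 → bin 1 (new)  [load 8/29]
  7 → bin 1  [load 15/29]
  5 → bin 1  [load 20/29]
  26 → bin 2 (new)  [load 26/29]
  4 → bin 1  [load 24/29]
  4 → bin 1  [load 28/29]
2 bins opened.

2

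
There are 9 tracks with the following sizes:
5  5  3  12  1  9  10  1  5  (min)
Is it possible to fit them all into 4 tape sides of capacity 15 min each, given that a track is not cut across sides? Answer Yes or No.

Yes

A valid assignment using 4 tape sides:
  side 1: 12 + 3 = 15
  side 2: 10 + 5 = 15
  side 3: 9 + 5 + 1 = 15
  side 4: 5 + 1 = 6
Every load is within 15 min, so 4 tape sides suffice.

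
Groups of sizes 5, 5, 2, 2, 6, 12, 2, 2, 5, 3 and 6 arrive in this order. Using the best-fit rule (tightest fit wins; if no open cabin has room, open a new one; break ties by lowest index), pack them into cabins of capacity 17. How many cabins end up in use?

  5 → cabin 1 (new)  [load 5/17]
  5 → cabin 1  [load 10/17]
  2 → cabin 1  [load 12/17]
  2 → cabin 1  [load 14/17]
  6 → cabin 2 (new)  [load 6/17]
  12 → cabin 3 (new)  [load 12/17]
  2 → cabin 1  [load 16/17]
  2 → cabin 3  [load 14/17]
  5 → cabin 2  [load 11/17]
  3 → cabin 3  [load 17/17]
  6 → cabin 2  [load 17/17]
3 cabins opened.

3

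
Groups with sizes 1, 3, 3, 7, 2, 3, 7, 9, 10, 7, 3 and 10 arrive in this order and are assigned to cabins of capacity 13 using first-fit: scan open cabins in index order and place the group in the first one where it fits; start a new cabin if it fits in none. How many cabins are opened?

  1 → cabin 1 (new)  [load 1/13]
  3 → cabin 1  [load 4/13]
  3 → cabin 1  [load 7/13]
  7 → cabin 2 (new)  [load 7/13]
  2 → cabin 1  [load 9/13]
  3 → cabin 1  [load 12/13]
  7 → cabin 3 (new)  [load 7/13]
  9 → cabin 4 (new)  [load 9/13]
  10 → cabin 5 (new)  [load 10/13]
  7 → cabin 6 (new)  [load 7/13]
  3 → cabin 2  [load 10/13]
  10 → cabin 7 (new)  [load 10/13]
7 cabins opened.

7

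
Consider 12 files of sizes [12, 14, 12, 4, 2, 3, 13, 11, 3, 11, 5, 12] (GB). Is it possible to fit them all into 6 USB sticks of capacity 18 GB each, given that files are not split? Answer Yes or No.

Total = 102 GB; ⌈102/18⌉ = 6.
7 files each exceed half the capacity and cannot share a USB stick, forcing at least 7 USB sticks.
At least 7 USB sticks are required, but only 6 are allowed.

No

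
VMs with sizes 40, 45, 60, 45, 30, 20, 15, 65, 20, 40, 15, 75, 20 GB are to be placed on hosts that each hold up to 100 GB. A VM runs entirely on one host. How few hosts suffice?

5

Total = 75 + 65 + 60 + 45 + 45 + 40 + 40 + 30 + 20 + 20 + 20 + 15 + 15 = 490 GB.
Lower bound: ⌈490/100⌉ = 5 hosts.
A packing using 5 hosts:
  host 1: 75 + 20 = 95
  host 2: 65 + 30 = 95
  host 3: 60 + 40 = 100
  host 4: 45 + 40 + 15 = 100
  host 5: 45 + 20 + 20 + 15 = 100
This matches the lower bound, so 5 is optimal.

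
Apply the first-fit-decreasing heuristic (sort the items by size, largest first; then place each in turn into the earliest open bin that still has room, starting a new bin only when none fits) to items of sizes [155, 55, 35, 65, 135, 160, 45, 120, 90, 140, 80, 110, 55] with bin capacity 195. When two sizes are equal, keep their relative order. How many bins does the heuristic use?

Sorted descending: 160, 155, 140, 135, 120, 110, 90, 80, 65, 55, 55, 45, 35.
  160 → bin 1 (new)  [load 160/195]
  155 → bin 2 (new)  [load 155/195]
  140 → bin 3 (new)  [load 140/195]
  135 → bin 4 (new)  [load 135/195]
  120 → bin 5 (new)  [load 120/195]
  110 → bin 6 (new)  [load 110/195]
  90 → bin 7 (new)  [load 90/195]
  80 → bin 6  [load 190/195]
  65 → bin 5  [load 185/195]
  55 → bin 3  [load 195/195]
  55 → bin 4  [load 190/195]
  45 → bin 7  [load 135/195]
  35 → bin 1  [load 195/195]
7 bins opened.

7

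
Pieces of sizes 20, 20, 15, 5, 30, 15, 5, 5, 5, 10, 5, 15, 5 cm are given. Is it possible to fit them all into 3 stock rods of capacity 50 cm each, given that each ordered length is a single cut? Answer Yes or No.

Total = 155 cm; ⌈155/50⌉ = 4.
At least 4 stock rods are required, but only 3 are allowed.

No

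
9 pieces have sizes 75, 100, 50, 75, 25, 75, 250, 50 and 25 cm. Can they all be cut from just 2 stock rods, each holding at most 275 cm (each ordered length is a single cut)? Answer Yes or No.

No

Total = 725 cm; ⌈725/275⌉ = 3.
At least 3 stock rods are required, but only 2 are allowed.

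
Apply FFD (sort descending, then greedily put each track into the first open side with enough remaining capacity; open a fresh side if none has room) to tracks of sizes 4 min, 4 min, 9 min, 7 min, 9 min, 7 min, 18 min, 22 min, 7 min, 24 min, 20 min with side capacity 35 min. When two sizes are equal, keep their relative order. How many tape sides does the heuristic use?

4

Sorted descending: 24, 22, 20, 18, 9, 9, 7, 7, 7, 4, 4.
  24 → side 1 (new)  [load 24/35]
  22 → side 2 (new)  [load 22/35]
  20 → side 3 (new)  [load 20/35]
  18 → side 4 (new)  [load 18/35]
  9 → side 1  [load 33/35]
  9 → side 2  [load 31/35]
  7 → side 3  [load 27/35]
  7 → side 3  [load 34/35]
  7 → side 4  [load 25/35]
  4 → side 2  [load 35/35]
  4 → side 4  [load 29/35]
4 tape sides opened.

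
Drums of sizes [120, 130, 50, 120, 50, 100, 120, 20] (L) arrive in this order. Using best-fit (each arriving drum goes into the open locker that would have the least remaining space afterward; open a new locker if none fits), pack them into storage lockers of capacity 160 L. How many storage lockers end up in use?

6

  120 → locker 1 (new)  [load 120/160]
  130 → locker 2 (new)  [load 130/160]
  50 → locker 3 (new)  [load 50/160]
  120 → locker 4 (new)  [load 120/160]
  50 → locker 3  [load 100/160]
  100 → locker 5 (new)  [load 100/160]
  120 → locker 6 (new)  [load 120/160]
  20 → locker 2  [load 150/160]
6 storage lockers opened.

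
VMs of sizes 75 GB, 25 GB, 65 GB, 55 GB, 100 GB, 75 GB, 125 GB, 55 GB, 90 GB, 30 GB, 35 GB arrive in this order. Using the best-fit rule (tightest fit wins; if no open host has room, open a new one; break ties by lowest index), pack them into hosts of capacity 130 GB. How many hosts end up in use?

  75 → host 1 (new)  [load 75/130]
  25 → host 1  [load 100/130]
  65 → host 2 (new)  [load 65/130]
  55 → host 2  [load 120/130]
  100 → host 3 (new)  [load 100/130]
  75 → host 4 (new)  [load 75/130]
  125 → host 5 (new)  [load 125/130]
  55 → host 4  [load 130/130]
  90 → host 6 (new)  [load 90/130]
  30 → host 1  [load 130/130]
  35 → host 6  [load 125/130]
6 hosts opened.

6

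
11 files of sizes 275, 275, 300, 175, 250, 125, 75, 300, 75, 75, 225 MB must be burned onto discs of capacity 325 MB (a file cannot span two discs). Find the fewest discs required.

Total = 300 + 300 + 275 + 275 + 250 + 225 + 175 + 125 + 75 + 75 + 75 = 2150 MB.
Lower bound: ⌈2150/325⌉ = 7 discs.
A packing using 8 discs:
  disc 1: 300 = 300
  disc 2: 300 = 300
  disc 3: 275 = 275
  disc 4: 275 = 275
  disc 5: 250 + 75 = 325
  disc 6: 225 + 75 = 300
  disc 7: 175 + 125 = 300
  disc 8: 75 = 75
No arrangement into 7 discs stays within capacity, so 8 is optimal.

8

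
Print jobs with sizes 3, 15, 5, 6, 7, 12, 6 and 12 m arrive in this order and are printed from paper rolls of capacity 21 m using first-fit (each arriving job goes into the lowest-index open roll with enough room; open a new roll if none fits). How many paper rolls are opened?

4

  3 → roll 1 (new)  [load 3/21]
  15 → roll 1  [load 18/21]
  5 → roll 2 (new)  [load 5/21]
  6 → roll 2  [load 11/21]
  7 → roll 2  [load 18/21]
  12 → roll 3 (new)  [load 12/21]
  6 → roll 3  [load 18/21]
  12 → roll 4 (new)  [load 12/21]
4 paper rolls opened.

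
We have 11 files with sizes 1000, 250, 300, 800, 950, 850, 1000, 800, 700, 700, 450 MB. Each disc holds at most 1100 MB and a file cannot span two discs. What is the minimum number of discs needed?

Total = 1000 + 1000 + 950 + 850 + 800 + 800 + 700 + 700 + 450 + 300 + 250 = 7800 MB.
Lower bound: ⌈7800/1100⌉ = 8 discs.
A packing using 9 discs:
  disc 1: 1000 = 1000
  disc 2: 1000 = 1000
  disc 3: 950 = 950
  disc 4: 850 + 250 = 1100
  disc 5: 800 + 300 = 1100
  disc 6: 800 = 800
  disc 7: 700 = 700
  disc 8: 700 = 700
  disc 9: 450 = 450
No arrangement into 8 discs stays within capacity, so 9 is optimal.

9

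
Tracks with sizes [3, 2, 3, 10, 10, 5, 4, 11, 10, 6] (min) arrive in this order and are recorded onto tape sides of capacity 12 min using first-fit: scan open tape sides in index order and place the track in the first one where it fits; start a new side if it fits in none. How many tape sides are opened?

  3 → side 1 (new)  [load 3/12]
  2 → side 1  [load 5/12]
  3 → side 1  [load 8/12]
  10 → side 2 (new)  [load 10/12]
  10 → side 3 (new)  [load 10/12]
  5 → side 4 (new)  [load 5/12]
  4 → side 1  [load 12/12]
  11 → side 5 (new)  [load 11/12]
  10 → side 6 (new)  [load 10/12]
  6 → side 4  [load 11/12]
6 tape sides opened.

6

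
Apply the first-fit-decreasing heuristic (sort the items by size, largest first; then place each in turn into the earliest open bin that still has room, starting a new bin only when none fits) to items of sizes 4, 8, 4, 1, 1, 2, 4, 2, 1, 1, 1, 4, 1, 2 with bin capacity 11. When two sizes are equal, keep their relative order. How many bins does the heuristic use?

4

Sorted descending: 8, 4, 4, 4, 4, 2, 2, 2, 1, 1, 1, 1, 1, 1.
  8 → bin 1 (new)  [load 8/11]
  4 → bin 2 (new)  [load 4/11]
  4 → bin 2  [load 8/11]
  4 → bin 3 (new)  [load 4/11]
  4 → bin 3  [load 8/11]
  2 → bin 1  [load 10/11]
  2 → bin 2  [load 10/11]
  2 → bin 3  [load 10/11]
  1 → bin 1  [load 11/11]
  1 → bin 2  [load 11/11]
  1 → bin 3  [load 11/11]
  1 → bin 4 (new)  [load 1/11]
  1 → bin 4  [load 2/11]
  1 → bin 4  [load 3/11]
4 bins opened.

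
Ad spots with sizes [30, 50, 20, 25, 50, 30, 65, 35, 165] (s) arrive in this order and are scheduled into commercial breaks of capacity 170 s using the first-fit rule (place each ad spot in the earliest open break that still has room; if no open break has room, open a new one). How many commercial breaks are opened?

  30 → break 1 (new)  [load 30/170]
  50 → break 1  [load 80/170]
  20 → break 1  [load 100/170]
  25 → break 1  [load 125/170]
  50 → break 2 (new)  [load 50/170]
  30 → break 1  [load 155/170]
  65 → break 2  [load 115/170]
  35 → break 2  [load 150/170]
  165 → break 3 (new)  [load 165/170]
3 commercial breaks opened.

3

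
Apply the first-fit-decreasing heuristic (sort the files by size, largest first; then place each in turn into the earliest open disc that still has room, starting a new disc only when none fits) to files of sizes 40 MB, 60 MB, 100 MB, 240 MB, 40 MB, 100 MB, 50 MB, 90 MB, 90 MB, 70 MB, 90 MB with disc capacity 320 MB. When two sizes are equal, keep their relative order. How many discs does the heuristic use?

Sorted descending: 240, 100, 100, 90, 90, 90, 70, 60, 50, 40, 40.
  240 → disc 1 (new)  [load 240/320]
  100 → disc 2 (new)  [load 100/320]
  100 → disc 2  [load 200/320]
  90 → disc 2  [load 290/320]
  90 → disc 3 (new)  [load 90/320]
  90 → disc 3  [load 180/320]
  70 → disc 1  [load 310/320]
  60 → disc 3  [load 240/320]
  50 → disc 3  [load 290/320]
  40 → disc 4 (new)  [load 40/320]
  40 → disc 4  [load 80/320]
4 discs opened.

4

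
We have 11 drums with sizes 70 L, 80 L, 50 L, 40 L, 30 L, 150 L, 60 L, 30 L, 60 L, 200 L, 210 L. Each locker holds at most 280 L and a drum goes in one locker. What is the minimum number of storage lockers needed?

4

Total = 210 + 200 + 150 + 80 + 70 + 60 + 60 + 50 + 40 + 30 + 30 = 980 L.
Lower bound: ⌈980/280⌉ = 4 storage lockers.
A packing using 4 storage lockers:
  locker 1: 210 + 70 = 280
  locker 2: 200 + 80 = 280
  locker 3: 150 + 60 + 60 = 270
  locker 4: 50 + 40 + 30 + 30 = 150
This matches the lower bound, so 4 is optimal.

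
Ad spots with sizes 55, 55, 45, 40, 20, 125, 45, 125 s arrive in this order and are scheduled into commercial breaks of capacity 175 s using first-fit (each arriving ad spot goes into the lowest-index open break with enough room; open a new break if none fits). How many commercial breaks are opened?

  55 → break 1 (new)  [load 55/175]
  55 → break 1  [load 110/175]
  45 → break 1  [load 155/175]
  40 → break 2 (new)  [load 40/175]
  20 → break 1  [load 175/175]
  125 → break 2  [load 165/175]
  45 → break 3 (new)  [load 45/175]
  125 → break 3  [load 170/175]
3 commercial breaks opened.

3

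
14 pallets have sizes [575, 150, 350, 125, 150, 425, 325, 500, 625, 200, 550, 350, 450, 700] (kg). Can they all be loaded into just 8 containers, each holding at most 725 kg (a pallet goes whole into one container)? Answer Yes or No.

No

Total = 5475 kg; ⌈5475/725⌉ = 8.
The bound of 8 does not rule out 8, but exhaustive search shows no assignment into 8 containers of capacity 725 kg exists — the minimum is 9.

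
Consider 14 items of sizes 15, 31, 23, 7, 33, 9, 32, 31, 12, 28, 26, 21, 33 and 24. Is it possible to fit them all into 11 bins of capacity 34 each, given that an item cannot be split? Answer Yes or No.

A valid assignment using 11 bins:
  bin 1: 33 = 33
  bin 2: 33 = 33
  bin 3: 32 = 32
  bin 4: 31 = 31
  bin 5: 31 = 31
  bin 6: 28 = 28
  bin 7: 26 + 7 = 33
  bin 8: 24 + 9 = 33
  bin 9: 23 = 23
  bin 10: 21 + 12 = 33
  bin 11: 15 = 15
Every load is within 34, so 11 bins suffice.

Yes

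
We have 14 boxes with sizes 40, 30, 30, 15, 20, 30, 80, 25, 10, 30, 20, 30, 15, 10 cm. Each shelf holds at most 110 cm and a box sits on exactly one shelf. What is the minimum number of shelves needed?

4

Total = 80 + 40 + 30 + 30 + 30 + 30 + 30 + 25 + 20 + 20 + 15 + 15 + 10 + 10 = 385 cm.
Lower bound: ⌈385/110⌉ = 4 shelves.
A packing using 4 shelves:
  shelf 1: 80 + 30 = 110
  shelf 2: 40 + 30 + 30 + 10 = 110
  shelf 3: 30 + 30 + 25 + 20 = 105
  shelf 4: 20 + 15 + 15 + 10 = 60
This matches the lower bound, so 4 is optimal.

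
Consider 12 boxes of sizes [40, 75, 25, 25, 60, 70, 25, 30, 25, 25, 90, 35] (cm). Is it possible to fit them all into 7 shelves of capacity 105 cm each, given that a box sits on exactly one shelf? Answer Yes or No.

Yes

A valid assignment using 6 shelves:
  shelf 1: 90 = 90
  shelf 2: 75 + 30 = 105
  shelf 3: 70 + 35 = 105
  shelf 4: 60 + 40 = 100
  shelf 5: 25 + 25 + 25 + 25 = 100
  shelf 6: 25 = 25
That uses only 6 ≤ 7, so 7 shelves are enough.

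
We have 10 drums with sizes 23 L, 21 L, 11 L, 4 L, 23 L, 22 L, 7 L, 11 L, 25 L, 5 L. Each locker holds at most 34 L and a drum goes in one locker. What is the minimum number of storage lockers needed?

Total = 25 + 23 + 23 + 22 + 21 + 11 + 11 + 7 + 5 + 4 = 152 L.
Lower bound: ⌈152/34⌉ = 5 storage lockers.
A packing using 5 storage lockers:
  locker 1: 25 + 7 = 32
  locker 2: 23 + 11 = 34
  locker 3: 23 + 11 = 34
  locker 4: 22 + 5 + 4 = 31
  locker 5: 21 = 21
This matches the lower bound, so 5 is optimal.

5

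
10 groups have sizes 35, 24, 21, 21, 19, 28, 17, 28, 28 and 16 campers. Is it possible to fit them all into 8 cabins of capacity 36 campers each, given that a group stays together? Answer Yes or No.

Total = 237 campers; ⌈237/36⌉ = 7.
8 groups each exceed half the capacity and cannot share a cabin, forcing at least 8 cabins.
The bound of 8 does not rule out 8, but exhaustive search shows no assignment into 8 cabins of capacity 36 campers exists — the minimum is 9.

No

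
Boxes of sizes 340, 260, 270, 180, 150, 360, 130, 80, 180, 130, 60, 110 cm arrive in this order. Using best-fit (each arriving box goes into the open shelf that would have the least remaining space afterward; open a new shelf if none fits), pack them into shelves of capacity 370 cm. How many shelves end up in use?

  340 → shelf 1 (new)  [load 340/370]
  260 → shelf 2 (new)  [load 260/370]
  270 → shelf 3 (new)  [load 270/370]
  180 → shelf 4 (new)  [load 180/370]
  150 → shelf 4  [load 330/370]
  360 → shelf 5 (new)  [load 360/370]
  130 → shelf 6 (new)  [load 130/370]
  80 → shelf 3  [load 350/370]
  180 → shelf 6  [load 310/370]
  130 → shelf 7 (new)  [load 130/370]
  60 → shelf 6  [load 370/370]
  110 → shelf 2  [load 370/370]
7 shelves opened.

7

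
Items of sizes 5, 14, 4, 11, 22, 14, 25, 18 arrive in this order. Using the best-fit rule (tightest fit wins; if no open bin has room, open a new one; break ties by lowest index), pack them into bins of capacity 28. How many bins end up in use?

5

  5 → bin 1 (new)  [load 5/28]
  14 → bin 1  [load 19/28]
  4 → bin 1  [load 23/28]
  11 → bin 2 (new)  [load 11/28]
  22 → bin 3 (new)  [load 22/28]
  14 → bin 2  [load 25/28]
  25 → bin 4 (new)  [load 25/28]
  18 → bin 5 (new)  [load 18/28]
5 bins opened.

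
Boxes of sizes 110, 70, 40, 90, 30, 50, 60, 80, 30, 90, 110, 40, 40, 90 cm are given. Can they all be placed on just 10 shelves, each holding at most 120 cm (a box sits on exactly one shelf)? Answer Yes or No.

Yes

A valid assignment using 9 shelves:
  shelf 1: 110 = 110
  shelf 2: 110 = 110
  shelf 3: 90 + 30 = 120
  shelf 4: 90 + 30 = 120
  shelf 5: 90 = 90
  shelf 6: 80 + 40 = 120
  shelf 7: 70 + 50 = 120
  shelf 8: 60 + 40 = 100
  shelf 9: 40 = 40
That uses only 9 ≤ 10, so 10 shelves are enough.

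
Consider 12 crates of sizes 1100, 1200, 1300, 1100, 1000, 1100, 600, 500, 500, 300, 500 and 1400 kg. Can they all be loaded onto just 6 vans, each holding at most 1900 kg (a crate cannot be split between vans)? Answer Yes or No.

No

Total = 10600 kg; ⌈10600/1900⌉ = 6.
7 crates each exceed half the capacity and cannot share a van, forcing at least 7 vans.
At least 7 vans are required, but only 6 are allowed.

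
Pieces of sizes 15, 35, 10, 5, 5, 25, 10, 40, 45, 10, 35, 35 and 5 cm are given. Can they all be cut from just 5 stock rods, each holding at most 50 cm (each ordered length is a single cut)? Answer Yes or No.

Total = 275 cm; ⌈275/50⌉ = 6.
At least 6 stock rods are required, but only 5 are allowed.

No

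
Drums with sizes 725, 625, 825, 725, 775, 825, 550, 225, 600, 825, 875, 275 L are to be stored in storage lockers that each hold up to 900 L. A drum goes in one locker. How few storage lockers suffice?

Total = 875 + 825 + 825 + 825 + 775 + 725 + 725 + 625 + 600 + 550 + 275 + 225 = 7850 L.
Lower bound: ⌈7850/900⌉ = 9 storage lockers.
Also, 10 drums each exceed 450 L, and no two of those can share a locker, so at least 10 storage lockers are needed.
A packing using 10 storage lockers:
  locker 1: 875 = 875
  locker 2: 825 = 825
  locker 3: 825 = 825
  locker 4: 825 = 825
  locker 5: 775 = 775
  locker 6: 725 = 725
  locker 7: 725 = 725
  locker 8: 625 + 275 = 900
  locker 9: 600 + 225 = 825
  locker 10: 550 = 550
This matches the lower bound, so 10 is optimal.

10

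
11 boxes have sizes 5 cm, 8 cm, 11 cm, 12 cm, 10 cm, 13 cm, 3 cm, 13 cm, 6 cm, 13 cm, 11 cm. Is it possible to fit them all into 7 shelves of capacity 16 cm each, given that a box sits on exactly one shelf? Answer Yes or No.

No

Total = 105 cm; ⌈105/16⌉ = 7.
The bound of 7 does not rule out 7, but exhaustive search shows no assignment into 7 shelves of capacity 16 cm exists — the minimum is 8.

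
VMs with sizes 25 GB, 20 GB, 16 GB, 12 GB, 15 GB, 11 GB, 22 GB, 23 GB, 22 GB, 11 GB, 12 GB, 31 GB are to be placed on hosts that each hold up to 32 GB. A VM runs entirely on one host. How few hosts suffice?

Total = 31 + 25 + 23 + 22 + 22 + 20 + 16 + 15 + 12 + 12 + 11 + 11 = 220 GB.
Lower bound: ⌈220/32⌉ = 7 hosts.
A packing using 9 hosts:
  host 1: 31 = 31
  host 2: 25 = 25
  host 3: 23 = 23
  host 4: 22 = 22
  host 5: 22 = 22
  host 6: 20 + 12 = 32
  host 7: 16 + 15 = 31
  host 8: 12 + 11 = 23
  host 9: 11 = 11
No arrangement into 8 hosts stays within capacity, so 9 is optimal.

9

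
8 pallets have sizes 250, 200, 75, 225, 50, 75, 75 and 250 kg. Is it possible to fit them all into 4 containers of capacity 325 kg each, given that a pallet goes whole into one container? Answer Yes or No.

A valid assignment using 4 containers:
  container 1: 250 + 75 = 325
  container 2: 250 + 75 = 325
  container 3: 225 + 75 = 300
  container 4: 200 + 50 = 250
Every load is within 325 kg, so 4 containers suffice.

Yes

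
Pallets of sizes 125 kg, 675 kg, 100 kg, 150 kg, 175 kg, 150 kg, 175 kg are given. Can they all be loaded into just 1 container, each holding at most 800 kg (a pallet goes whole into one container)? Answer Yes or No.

No

Total = 1550 kg; ⌈1550/800⌉ = 2.
At least 2 containers are required, but only 1 is allowed.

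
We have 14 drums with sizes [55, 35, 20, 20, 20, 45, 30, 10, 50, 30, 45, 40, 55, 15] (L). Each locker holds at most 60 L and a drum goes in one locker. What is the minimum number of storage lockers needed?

Total = 55 + 55 + 50 + 45 + 45 + 40 + 35 + 30 + 30 + 20 + 20 + 20 + 15 + 10 = 470 L.
Lower bound: ⌈470/60⌉ = 8 storage lockers.
A packing using 9 storage lockers:
  locker 1: 55 = 55
  locker 2: 55 = 55
  locker 3: 50 + 10 = 60
  locker 4: 45 + 15 = 60
  locker 5: 45 = 45
  locker 6: 40 + 20 = 60
  locker 7: 35 + 20 = 55
  locker 8: 30 + 30 = 60
  locker 9: 20 = 20
No arrangement into 8 storage lockers stays within capacity, so 9 is optimal.

9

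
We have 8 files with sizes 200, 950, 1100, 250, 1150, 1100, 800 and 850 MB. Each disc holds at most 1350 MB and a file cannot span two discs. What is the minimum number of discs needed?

Total = 1150 + 1100 + 1100 + 950 + 850 + 800 + 250 + 200 = 6400 MB.
Lower bound: ⌈6400/1350⌉ = 5 discs.
Also, 6 files each exceed 675 MB, and no two of those can share a disc, so at least 6 discs are needed.
A packing using 6 discs:
  disc 1: 1150 + 200 = 1350
  disc 2: 1100 + 250 = 1350
  disc 3: 1100 = 1100
  disc 4: 950 = 950
  disc 5: 850 = 850
  disc 6: 800 = 800
This matches the lower bound, so 6 is optimal.

6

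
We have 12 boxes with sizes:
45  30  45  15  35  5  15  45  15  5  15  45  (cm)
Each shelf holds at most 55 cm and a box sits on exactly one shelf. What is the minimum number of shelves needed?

Total = 45 + 45 + 45 + 45 + 35 + 30 + 15 + 15 + 15 + 15 + 5 + 5 = 315 cm.
Lower bound: ⌈315/55⌉ = 6 shelves.
A packing using 7 shelves:
  shelf 1: 45 + 5 + 5 = 55
  shelf 2: 45 = 45
  shelf 3: 45 = 45
  shelf 4: 45 = 45
  shelf 5: 35 + 15 = 50
  shelf 6: 30 + 15 = 45
  shelf 7: 15 + 15 = 30
No arrangement into 6 shelves stays within capacity, so 7 is optimal.

7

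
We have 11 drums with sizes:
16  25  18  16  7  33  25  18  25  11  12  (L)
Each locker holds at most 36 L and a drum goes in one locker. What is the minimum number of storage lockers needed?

7

Total = 33 + 25 + 25 + 25 + 18 + 18 + 16 + 16 + 12 + 11 + 7 = 206 L.
Lower bound: ⌈206/36⌉ = 6 storage lockers.
A packing using 7 storage lockers:
  locker 1: 33 = 33
  locker 2: 25 + 11 = 36
  locker 3: 25 + 7 = 32
  locker 4: 25 = 25
  locker 5: 18 + 18 = 36
  locker 6: 16 + 16 = 32
  locker 7: 12 = 12
No arrangement into 6 storage lockers stays within capacity, so 7 is optimal.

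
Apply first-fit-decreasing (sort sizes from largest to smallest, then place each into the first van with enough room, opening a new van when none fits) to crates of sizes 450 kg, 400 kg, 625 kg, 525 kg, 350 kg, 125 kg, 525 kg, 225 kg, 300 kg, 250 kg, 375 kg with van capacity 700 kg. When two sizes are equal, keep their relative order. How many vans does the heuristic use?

Sorted descending: 625, 525, 525, 450, 400, 375, 350, 300, 250, 225, 125.
  625 → van 1 (new)  [load 625/700]
  525 → van 2 (new)  [load 525/700]
  525 → van 3 (new)  [load 525/700]
  450 → van 4 (new)  [load 450/700]
  400 → van 5 (new)  [load 400/700]
  375 → van 6 (new)  [load 375/700]
  350 → van 7 (new)  [load 350/700]
  300 → van 5  [load 700/700]
  250 → van 4  [load 700/700]
  225 → van 6  [load 600/700]
  125 → van 2  [load 650/700]
7 vans opened.

7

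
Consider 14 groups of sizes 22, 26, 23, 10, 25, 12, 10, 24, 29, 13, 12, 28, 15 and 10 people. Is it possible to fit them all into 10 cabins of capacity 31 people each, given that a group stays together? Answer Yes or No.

Yes

A valid assignment using 10 cabins:
  cabin 1: 29 = 29
  cabin 2: 28 = 28
  cabin 3: 26 = 26
  cabin 4: 25 = 25
  cabin 5: 24 = 24
  cabin 6: 23 = 23
  cabin 7: 22 = 22
  cabin 8: 15 + 13 = 28
  cabin 9: 12 + 12 = 24
  cabin 10: 10 + 10 + 10 = 30
Every load is within 31 people, so 10 cabins suffice.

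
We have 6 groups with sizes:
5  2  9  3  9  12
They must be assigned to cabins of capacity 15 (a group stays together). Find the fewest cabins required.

3

Total = 12 + 9 + 9 + 5 + 3 + 2 = 40.
Lower bound: ⌈40/15⌉ = 3 cabins.
A packing using 3 cabins:
  cabin 1: 12 + 3 = 15
  cabin 2: 9 + 5 = 14
  cabin 3: 9 + 2 = 11
This matches the lower bound, so 3 is optimal.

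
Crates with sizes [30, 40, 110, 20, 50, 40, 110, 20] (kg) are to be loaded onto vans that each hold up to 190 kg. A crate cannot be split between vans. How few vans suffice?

Total = 110 + 110 + 50 + 40 + 40 + 30 + 20 + 20 = 420 kg.
Lower bound: ⌈420/190⌉ = 3 vans.
A packing using 3 vans:
  van 1: 110 + 50 + 30 = 190
  van 2: 110 + 40 + 40 = 190
  van 3: 20 + 20 = 40
This matches the lower bound, so 3 is optimal.

3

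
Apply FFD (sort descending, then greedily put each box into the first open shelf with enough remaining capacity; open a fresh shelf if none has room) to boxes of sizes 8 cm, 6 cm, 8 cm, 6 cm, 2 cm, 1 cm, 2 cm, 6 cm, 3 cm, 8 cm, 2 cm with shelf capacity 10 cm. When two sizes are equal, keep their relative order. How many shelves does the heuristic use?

6

Sorted descending: 8, 8, 8, 6, 6, 6, 3, 2, 2, 2, 1.
  8 → shelf 1 (new)  [load 8/10]
  8 → shelf 2 (new)  [load 8/10]
  8 → shelf 3 (new)  [load 8/10]
  6 → shelf 4 (new)  [load 6/10]
  6 → shelf 5 (new)  [load 6/10]
  6 → shelf 6 (new)  [load 6/10]
  3 → shelf 4  [load 9/10]
  2 → shelf 1  [load 10/10]
  2 → shelf 2  [load 10/10]
  2 → shelf 3  [load 10/10]
  1 → shelf 4  [load 10/10]
6 shelves opened.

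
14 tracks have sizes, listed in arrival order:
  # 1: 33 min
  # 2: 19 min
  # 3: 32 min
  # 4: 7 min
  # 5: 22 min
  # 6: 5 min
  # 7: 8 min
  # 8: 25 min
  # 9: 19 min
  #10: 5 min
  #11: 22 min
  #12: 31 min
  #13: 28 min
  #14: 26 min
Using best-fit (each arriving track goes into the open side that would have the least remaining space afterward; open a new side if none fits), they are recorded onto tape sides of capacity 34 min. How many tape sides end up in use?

  33 → side 1 (new)  [load 33/34]
  19 → side 2 (new)  [load 19/34]
  32 → side 3 (new)  [load 32/34]
  7 → side 2  [load 26/34]
  22 → side 4 (new)  [load 22/34]
  5 → side 2  [load 31/34]
  8 → side 4  [load 30/34]
  25 → side 5 (new)  [load 25/34]
  19 → side 6 (new)  [load 19/34]
  5 → side 5  [load 30/34]
  22 → side 7 (new)  [load 22/34]
  31 → side 8 (new)  [load 31/34]
  28 → side 9 (new)  [load 28/34]
  26 → side 10 (new)  [load 26/34]
10 tape sides opened.

10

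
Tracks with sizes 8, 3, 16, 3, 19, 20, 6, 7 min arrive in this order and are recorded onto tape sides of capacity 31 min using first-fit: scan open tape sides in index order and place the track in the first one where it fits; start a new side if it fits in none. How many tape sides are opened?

  8 → side 1 (new)  [load 8/31]
  3 → side 1  [load 11/31]
  16 → side 1  [load 27/31]
  3 → side 1  [load 30/31]
  19 → side 2 (new)  [load 19/31]
  20 → side 3 (new)  [load 20/31]
  6 → side 2  [load 25/31]
  7 → side 3  [load 27/31]
3 tape sides opened.

3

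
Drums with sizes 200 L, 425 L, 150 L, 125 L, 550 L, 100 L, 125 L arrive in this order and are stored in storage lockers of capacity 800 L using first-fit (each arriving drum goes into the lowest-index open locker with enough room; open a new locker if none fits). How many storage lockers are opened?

  200 → locker 1 (new)  [load 200/800]
  425 → locker 1  [load 625/800]
  150 → locker 1  [load 775/800]
  125 → locker 2 (new)  [load 125/800]
  550 → locker 2  [load 675/800]
  100 → locker 2  [load 775/800]
  125 → locker 3 (new)  [load 125/800]
3 storage lockers opened.

3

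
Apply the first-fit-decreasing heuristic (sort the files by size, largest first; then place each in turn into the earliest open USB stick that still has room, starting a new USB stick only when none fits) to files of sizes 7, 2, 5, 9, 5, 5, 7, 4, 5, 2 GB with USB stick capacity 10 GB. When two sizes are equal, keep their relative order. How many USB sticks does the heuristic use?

6

Sorted descending: 9, 7, 7, 5, 5, 5, 5, 4, 2, 2.
  9 → USB stick 1 (new)  [load 9/10]
  7 → USB stick 2 (new)  [load 7/10]
  7 → USB stick 3 (new)  [load 7/10]
  5 → USB stick 4 (new)  [load 5/10]
  5 → USB stick 4  [load 10/10]
  5 → USB stick 5 (new)  [load 5/10]
  5 → USB stick 5  [load 10/10]
  4 → USB stick 6 (new)  [load 4/10]
  2 → USB stick 2  [load 9/10]
  2 → USB stick 3  [load 9/10]
6 USB sticks opened.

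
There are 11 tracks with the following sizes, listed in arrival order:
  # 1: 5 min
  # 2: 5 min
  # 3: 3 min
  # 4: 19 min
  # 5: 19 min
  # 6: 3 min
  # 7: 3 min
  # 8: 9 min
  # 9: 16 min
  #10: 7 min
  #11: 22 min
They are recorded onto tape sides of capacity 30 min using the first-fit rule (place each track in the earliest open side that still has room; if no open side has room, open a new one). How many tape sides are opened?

  5 → side 1 (new)  [load 5/30]
  5 → side 1  [load 10/30]
  3 → side 1  [load 13/30]
  19 → side 2 (new)  [load 19/30]
  19 → side 3 (new)  [load 19/30]
  3 → side 1  [load 16/30]
  3 → side 1  [load 19/30]
  9 → side 1  [load 28/30]
  16 → side 4 (new)  [load 16/30]
  7 → side 2  [load 26/30]
  22 → side 5 (new)  [load 22/30]
5 tape sides opened.

5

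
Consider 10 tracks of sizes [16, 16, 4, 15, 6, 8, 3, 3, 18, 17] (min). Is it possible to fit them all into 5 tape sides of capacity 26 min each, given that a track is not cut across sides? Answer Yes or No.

A valid assignment using 5 tape sides:
  side 1: 18 + 8 = 26
  side 2: 17 + 6 + 3 = 26
  side 3: 16 + 4 + 3 = 23
  side 4: 16 = 16
  side 5: 15 = 15
Every load is within 26 min, so 5 tape sides suffice.

Yes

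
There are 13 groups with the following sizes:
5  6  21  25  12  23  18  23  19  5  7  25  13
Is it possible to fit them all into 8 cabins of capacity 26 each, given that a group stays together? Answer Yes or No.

Total = 202; ⌈202/26⌉ = 8.
The bound of 8 does not rule out 8, but exhaustive search shows no assignment into 8 cabins of capacity 26 exists — the minimum is 9.

No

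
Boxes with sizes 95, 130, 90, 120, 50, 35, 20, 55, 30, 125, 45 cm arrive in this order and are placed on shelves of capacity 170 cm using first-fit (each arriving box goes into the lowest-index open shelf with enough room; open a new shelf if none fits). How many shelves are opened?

  95 → shelf 1 (new)  [load 95/170]
  130 → shelf 2 (new)  [load 130/170]
  90 → shelf 3 (new)  [load 90/170]
  120 → shelf 4 (new)  [load 120/170]
  50 → shelf 1  [load 145/170]
  35 → shelf 2  [load 165/170]
  20 → shelf 1  [load 165/170]
  55 → shelf 3  [load 145/170]
  30 → shelf 4  [load 150/170]
  125 → shelf 5 (new)  [load 125/170]
  45 → shelf 5  [load 170/170]
5 shelves opened.

5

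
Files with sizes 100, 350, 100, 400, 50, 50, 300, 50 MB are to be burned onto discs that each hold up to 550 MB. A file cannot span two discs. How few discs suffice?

Total = 400 + 350 + 300 + 100 + 100 + 50 + 50 + 50 = 1400 MB.
Lower bound: ⌈1400/550⌉ = 3 discs.
A packing using 3 discs:
  disc 1: 400 + 100 + 50 = 550
  disc 2: 350 + 100 + 50 + 50 = 550
  disc 3: 300 = 300
This matches the lower bound, so 3 is optimal.

3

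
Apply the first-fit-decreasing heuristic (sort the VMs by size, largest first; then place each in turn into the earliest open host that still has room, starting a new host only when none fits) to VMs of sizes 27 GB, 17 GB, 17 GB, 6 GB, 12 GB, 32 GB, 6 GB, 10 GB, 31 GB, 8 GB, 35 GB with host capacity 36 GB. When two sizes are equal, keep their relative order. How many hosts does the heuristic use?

Sorted descending: 35, 32, 31, 27, 17, 17, 12, 10, 8, 6, 6.
  35 → host 1 (new)  [load 35/36]
  32 → host 2 (new)  [load 32/36]
  31 → host 3 (new)  [load 31/36]
  27 → host 4 (new)  [load 27/36]
  17 → host 5 (new)  [load 17/36]
  17 → host 5  [load 34/36]
  12 → host 6 (new)  [load 12/36]
  10 → host 6  [load 22/36]
  8 → host 4  [load 35/36]
  6 → host 6  [load 28/36]
  6 → host 6  [load 34/36]
6 hosts opened.

6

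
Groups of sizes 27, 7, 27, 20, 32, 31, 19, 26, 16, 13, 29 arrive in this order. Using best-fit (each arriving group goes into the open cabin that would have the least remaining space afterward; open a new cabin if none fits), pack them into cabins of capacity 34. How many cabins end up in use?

9

  27 → cabin 1 (new)  [load 27/34]
  7 → cabin 1  [load 34/34]
  27 → cabin 2 (new)  [load 27/34]
  20 → cabin 3 (new)  [load 20/34]
  32 → cabin 4 (new)  [load 32/34]
  31 → cabin 5 (new)  [load 31/34]
  19 → cabin 6 (new)  [load 19/34]
  26 → cabin 7 (new)  [load 26/34]
  16 → cabin 8 (new)  [load 16/34]
  13 → cabin 3  [load 33/34]
  29 → cabin 9 (new)  [load 29/34]
9 cabins opened.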